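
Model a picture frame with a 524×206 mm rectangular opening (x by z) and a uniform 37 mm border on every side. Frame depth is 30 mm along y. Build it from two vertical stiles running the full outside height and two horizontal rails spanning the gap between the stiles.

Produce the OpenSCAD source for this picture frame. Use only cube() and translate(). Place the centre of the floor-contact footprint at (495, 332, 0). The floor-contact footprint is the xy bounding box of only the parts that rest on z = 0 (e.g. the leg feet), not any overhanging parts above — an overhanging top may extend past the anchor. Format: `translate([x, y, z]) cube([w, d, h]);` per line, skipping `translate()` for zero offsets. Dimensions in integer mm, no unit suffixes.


translate([196, 317, 0]) cube([37, 30, 280]);
translate([757, 317, 0]) cube([37, 30, 280]);
translate([233, 317, 0]) cube([524, 30, 37]);
translate([233, 317, 243]) cube([524, 30, 37]);


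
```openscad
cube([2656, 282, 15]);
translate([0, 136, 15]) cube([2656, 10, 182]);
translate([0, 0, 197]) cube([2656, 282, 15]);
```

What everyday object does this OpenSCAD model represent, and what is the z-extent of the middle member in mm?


An I-beam. The web height is 182 mm.

Two wide flanges with a thin centred web — an I-beam. Overall 212 mm minus two 15 mm flanges gives a web of 212 − 2·15 = 182 mm.


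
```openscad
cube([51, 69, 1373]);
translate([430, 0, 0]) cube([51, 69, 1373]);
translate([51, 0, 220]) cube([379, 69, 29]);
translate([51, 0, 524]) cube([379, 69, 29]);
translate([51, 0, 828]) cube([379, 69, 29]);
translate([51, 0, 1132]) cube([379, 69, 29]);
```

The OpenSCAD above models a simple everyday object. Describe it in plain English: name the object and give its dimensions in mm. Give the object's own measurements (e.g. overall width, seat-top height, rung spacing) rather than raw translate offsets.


A straight ladder. Two 51×69 mm vertical rails, 1373 mm tall, stand 481 mm apart (outside-to-outside) with their front faces coplanar on the −y side. 4 rungs, each 69 mm deep and 29 mm tall, span between the inner faces of the rails, front faces flush with the rails. The lowest rung's underside is at z = 220 mm and rungs are spaced 304 mm apart (underside to underside).


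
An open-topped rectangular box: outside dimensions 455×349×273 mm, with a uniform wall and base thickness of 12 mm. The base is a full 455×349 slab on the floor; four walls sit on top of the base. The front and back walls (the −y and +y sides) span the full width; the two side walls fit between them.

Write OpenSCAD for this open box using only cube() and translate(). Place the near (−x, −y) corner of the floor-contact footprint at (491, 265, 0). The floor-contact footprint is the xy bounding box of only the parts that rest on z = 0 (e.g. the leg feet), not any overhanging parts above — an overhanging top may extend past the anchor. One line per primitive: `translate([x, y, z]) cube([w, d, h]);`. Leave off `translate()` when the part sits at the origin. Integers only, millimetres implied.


translate([491, 265, 0]) cube([455, 349, 12]);
translate([491, 265, 12]) cube([455, 12, 261]);
translate([491, 602, 12]) cube([455, 12, 261]);
translate([491, 277, 12]) cube([12, 325, 261]);
translate([934, 277, 12]) cube([12, 325, 261]);


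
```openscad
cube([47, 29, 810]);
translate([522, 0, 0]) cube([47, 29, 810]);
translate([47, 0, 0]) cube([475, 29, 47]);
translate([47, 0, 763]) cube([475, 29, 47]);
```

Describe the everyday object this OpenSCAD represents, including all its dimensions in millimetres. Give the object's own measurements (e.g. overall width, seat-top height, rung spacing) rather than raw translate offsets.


A rectangular picture frame lying in the x–z plane (depth along y). The opening is 475 mm wide (x) by 716 mm tall (z), surrounded by a border 47 mm wide on all four sides. The frame is 29 mm deep and is made of two full-height vertical stiles with two horizontal rails fitted between them.


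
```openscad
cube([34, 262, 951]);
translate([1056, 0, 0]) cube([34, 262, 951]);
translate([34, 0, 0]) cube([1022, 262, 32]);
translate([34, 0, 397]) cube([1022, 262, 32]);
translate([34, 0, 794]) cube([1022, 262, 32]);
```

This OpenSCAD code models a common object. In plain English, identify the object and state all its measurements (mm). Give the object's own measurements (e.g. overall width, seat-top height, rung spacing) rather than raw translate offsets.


An open bookshelf. Two side panels, each 34 mm thick, 262 mm deep and 951 mm tall, stand 1090 mm apart (outside-to-outside). Between them sit 3 shelves, each 32 mm thick and 262 mm deep, spanning the full gap between the sides. The bottom shelf rests on the floor (its underside at z = 0) and the clear gap between one shelf's top and the next shelf's underside is 365 mm.


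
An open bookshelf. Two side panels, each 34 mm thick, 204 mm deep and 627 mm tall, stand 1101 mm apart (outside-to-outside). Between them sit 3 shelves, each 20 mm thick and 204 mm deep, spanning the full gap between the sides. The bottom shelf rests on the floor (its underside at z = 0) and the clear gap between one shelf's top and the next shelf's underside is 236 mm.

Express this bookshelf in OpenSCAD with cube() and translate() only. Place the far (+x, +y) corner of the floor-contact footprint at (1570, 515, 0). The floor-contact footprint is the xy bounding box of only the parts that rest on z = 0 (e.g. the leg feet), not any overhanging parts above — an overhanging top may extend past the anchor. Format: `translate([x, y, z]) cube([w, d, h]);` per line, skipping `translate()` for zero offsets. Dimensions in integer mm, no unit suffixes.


translate([469, 311, 0]) cube([34, 204, 627]);
translate([1536, 311, 0]) cube([34, 204, 627]);
translate([503, 311, 0]) cube([1033, 204, 20]);
translate([503, 311, 256]) cube([1033, 204, 20]);
translate([503, 311, 512]) cube([1033, 204, 20]);


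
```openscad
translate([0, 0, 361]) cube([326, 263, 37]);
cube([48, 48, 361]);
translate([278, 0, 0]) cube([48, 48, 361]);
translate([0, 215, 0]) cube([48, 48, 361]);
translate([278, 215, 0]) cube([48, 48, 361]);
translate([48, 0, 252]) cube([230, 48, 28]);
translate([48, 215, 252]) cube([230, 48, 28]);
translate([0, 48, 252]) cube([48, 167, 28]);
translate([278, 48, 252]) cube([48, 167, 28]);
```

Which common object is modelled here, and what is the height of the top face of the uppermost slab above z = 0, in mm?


A stool. The seat height is 398 mm.

A 326×263×37 slab at z = 361 on four corner posts — a stool. The seat top is 361 + 37 = 398 mm.


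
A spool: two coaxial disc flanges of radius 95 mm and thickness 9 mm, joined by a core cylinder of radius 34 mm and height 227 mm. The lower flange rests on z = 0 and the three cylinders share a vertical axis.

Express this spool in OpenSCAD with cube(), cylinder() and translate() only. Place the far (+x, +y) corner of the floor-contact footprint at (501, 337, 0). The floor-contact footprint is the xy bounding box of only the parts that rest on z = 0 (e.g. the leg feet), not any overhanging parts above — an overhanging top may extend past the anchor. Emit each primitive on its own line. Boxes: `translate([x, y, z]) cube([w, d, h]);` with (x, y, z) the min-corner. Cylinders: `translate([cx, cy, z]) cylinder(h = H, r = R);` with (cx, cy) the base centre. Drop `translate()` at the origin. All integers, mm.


translate([406, 242, 0]) cylinder(h = 9, r = 95);
translate([406, 242, 9]) cylinder(h = 227, r = 34);
translate([406, 242, 236]) cylinder(h = 9, r = 95);


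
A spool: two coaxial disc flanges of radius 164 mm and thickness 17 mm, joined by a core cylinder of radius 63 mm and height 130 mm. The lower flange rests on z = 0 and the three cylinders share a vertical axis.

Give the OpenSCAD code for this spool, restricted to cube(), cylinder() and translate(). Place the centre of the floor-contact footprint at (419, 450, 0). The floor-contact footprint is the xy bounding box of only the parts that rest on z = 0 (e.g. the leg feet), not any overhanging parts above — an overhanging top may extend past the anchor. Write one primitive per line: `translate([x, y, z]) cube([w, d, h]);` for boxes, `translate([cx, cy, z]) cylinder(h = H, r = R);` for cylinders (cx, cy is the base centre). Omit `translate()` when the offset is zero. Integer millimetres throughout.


translate([419, 450, 0]) cylinder(h = 17, r = 164);
translate([419, 450, 17]) cylinder(h = 130, r = 63);
translate([419, 450, 147]) cylinder(h = 17, r = 164);


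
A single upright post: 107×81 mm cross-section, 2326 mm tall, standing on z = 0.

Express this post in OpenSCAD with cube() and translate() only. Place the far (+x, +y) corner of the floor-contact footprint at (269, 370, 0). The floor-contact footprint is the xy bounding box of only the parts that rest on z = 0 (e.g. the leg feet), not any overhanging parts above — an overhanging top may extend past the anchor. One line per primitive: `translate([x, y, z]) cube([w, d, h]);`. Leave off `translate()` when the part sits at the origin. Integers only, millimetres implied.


translate([162, 289, 0]) cube([107, 81, 2326]);


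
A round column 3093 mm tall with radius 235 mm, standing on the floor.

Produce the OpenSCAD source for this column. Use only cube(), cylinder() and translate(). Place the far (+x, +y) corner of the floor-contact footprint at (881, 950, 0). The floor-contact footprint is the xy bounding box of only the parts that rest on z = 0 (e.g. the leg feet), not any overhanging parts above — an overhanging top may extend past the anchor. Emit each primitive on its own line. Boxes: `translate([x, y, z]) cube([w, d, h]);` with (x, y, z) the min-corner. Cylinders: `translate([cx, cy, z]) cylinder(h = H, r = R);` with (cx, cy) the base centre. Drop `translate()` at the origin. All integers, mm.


translate([646, 715, 0]) cylinder(h = 3093, r = 235);


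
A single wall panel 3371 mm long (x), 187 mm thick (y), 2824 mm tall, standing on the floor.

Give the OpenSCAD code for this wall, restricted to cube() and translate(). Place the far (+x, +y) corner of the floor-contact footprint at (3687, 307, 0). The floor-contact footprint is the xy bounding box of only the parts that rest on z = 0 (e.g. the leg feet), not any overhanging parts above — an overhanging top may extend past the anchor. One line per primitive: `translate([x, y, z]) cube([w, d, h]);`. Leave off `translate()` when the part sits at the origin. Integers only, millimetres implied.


translate([316, 120, 0]) cube([3371, 187, 2824]);


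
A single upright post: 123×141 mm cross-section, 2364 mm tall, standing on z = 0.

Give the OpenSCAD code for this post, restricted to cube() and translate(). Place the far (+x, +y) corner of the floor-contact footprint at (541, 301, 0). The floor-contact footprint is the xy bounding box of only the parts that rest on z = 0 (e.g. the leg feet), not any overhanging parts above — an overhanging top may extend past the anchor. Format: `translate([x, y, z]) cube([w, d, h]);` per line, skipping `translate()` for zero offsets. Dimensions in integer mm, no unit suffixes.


translate([418, 160, 0]) cube([123, 141, 2364]);


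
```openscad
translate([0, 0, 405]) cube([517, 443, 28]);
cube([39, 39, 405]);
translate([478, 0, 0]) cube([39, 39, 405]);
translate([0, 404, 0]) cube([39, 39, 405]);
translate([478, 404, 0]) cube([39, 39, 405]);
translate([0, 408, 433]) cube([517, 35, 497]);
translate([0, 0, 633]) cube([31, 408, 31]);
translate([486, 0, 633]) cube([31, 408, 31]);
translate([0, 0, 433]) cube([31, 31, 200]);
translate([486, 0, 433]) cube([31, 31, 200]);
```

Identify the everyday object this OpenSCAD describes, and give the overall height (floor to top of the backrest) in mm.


A chair. The overall height is 930 mm.

A slab on four corner posts with a tall panel at the back — a chair. The seat slab sits at z = 405 with thickness 28, and the 497 mm backrest starts at the seat top, so the overall height is 405 + 28 + 497 = 930 mm.


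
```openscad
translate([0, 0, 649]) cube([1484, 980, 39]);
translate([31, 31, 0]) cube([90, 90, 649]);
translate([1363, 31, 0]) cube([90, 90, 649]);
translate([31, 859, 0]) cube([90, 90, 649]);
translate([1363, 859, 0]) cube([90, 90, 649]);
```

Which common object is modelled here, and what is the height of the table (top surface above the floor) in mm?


A table. The table height is 688 mm.

A 1484×980×39 slab sits at z = 649 on four 90 mm square posts — a table. The top surface is at 649 + 39 = 688 mm.


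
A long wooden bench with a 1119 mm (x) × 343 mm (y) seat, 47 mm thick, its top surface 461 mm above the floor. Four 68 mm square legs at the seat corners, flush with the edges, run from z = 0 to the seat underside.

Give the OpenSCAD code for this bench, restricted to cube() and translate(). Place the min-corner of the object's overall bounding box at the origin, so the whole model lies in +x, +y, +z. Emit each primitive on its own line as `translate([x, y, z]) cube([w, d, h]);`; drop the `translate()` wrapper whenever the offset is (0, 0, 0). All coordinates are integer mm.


// leg_h = 461 − 47 = 414
translate([0, 0, 414]) cube([1119, 343, 47]);
cube([68, 68, 414]);
translate([0, 275, 0]) cube([68, 68, 414]);
translate([1051, 0, 0]) cube([68, 68, 414]);
translate([1051, 275, 0]) cube([68, 68, 414]);


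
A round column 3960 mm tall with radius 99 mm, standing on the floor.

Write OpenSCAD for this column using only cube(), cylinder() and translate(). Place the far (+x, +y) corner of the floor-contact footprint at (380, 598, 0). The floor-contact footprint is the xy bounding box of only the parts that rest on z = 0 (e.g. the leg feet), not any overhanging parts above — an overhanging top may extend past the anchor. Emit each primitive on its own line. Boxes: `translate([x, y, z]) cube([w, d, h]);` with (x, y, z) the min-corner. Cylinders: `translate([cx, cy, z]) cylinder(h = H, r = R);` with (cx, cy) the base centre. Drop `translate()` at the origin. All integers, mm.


translate([281, 499, 0]) cylinder(h = 3960, r = 99);


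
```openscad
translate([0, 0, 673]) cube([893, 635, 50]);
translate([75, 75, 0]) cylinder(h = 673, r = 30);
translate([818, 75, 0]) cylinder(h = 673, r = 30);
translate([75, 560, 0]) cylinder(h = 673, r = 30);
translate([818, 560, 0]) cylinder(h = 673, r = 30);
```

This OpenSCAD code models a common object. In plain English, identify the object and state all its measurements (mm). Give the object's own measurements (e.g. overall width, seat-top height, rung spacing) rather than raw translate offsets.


A rectangular dining table. The top is 893×635×50 mm with its upper surface at z = 723 mm. It stands on four round legs of 60 mm diameter, each leg's bounding box inset 45 mm from the nearest pair of top edges, running from the floor to the underside of the top.


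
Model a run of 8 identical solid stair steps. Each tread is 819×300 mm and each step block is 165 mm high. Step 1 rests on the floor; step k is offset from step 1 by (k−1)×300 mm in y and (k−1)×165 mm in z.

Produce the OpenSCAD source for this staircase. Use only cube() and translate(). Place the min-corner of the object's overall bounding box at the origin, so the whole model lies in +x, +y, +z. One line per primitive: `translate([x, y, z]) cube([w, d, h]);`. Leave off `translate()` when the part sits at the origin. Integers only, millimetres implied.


cube([819, 300, 165]);
translate([0, 300, 165]) cube([819, 300, 165]);
translate([0, 600, 330]) cube([819, 300, 165]);
translate([0, 900, 495]) cube([819, 300, 165]);
translate([0, 1200, 660]) cube([819, 300, 165]);
translate([0, 1500, 825]) cube([819, 300, 165]);
translate([0, 1800, 990]) cube([819, 300, 165]);
translate([0, 2100, 1155]) cube([819, 300, 165]);


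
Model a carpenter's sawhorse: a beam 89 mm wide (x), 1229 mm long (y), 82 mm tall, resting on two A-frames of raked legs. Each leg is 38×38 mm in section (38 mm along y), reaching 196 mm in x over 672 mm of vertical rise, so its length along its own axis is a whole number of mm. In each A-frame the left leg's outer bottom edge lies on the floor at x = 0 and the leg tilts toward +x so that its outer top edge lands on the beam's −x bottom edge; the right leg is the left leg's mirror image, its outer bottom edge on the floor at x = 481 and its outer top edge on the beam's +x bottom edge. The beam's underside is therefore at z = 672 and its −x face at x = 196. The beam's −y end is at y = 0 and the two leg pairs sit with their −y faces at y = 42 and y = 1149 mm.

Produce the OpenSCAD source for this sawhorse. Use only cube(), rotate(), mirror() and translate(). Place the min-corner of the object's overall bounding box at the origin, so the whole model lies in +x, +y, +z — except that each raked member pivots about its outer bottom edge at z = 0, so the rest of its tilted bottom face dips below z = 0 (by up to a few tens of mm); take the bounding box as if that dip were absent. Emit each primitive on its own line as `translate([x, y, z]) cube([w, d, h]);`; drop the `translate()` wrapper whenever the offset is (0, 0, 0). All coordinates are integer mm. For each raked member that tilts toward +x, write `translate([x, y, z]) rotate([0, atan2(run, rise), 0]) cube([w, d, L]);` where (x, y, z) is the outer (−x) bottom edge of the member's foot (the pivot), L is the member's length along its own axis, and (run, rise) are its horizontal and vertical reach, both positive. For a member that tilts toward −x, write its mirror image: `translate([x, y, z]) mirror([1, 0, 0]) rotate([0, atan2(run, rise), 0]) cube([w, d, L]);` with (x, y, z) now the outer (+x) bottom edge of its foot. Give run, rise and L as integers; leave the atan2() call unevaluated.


translate([196, 0, 672]) cube([89, 1229, 82]);
translate([0, 42, 0]) rotate([0, atan2(196, 672), 0]) cube([38, 38, 700]);
translate([481, 42, 0]) mirror([1, 0, 0]) rotate([0, atan2(196, 672), 0]) cube([38, 38, 700]);
translate([0, 1149, 0]) rotate([0, atan2(196, 672), 0]) cube([38, 38, 700]);
translate([481, 1149, 0]) mirror([1, 0, 0]) rotate([0, atan2(196, 672), 0]) cube([38, 38, 700]);


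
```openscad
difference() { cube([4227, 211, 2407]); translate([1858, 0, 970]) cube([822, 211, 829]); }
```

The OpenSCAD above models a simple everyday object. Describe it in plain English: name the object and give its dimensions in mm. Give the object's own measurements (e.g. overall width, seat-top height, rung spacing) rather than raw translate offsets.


A wall 4227 mm long (x), 211 mm thick (y), 2407 mm tall, with a rectangular window opening cut through it. The opening is 822 mm wide and 829 mm tall; its sill is at z = 970 mm and its near (−x) edge is 1858 mm from the wall's −x end. The opening passes through the full wall thickness.


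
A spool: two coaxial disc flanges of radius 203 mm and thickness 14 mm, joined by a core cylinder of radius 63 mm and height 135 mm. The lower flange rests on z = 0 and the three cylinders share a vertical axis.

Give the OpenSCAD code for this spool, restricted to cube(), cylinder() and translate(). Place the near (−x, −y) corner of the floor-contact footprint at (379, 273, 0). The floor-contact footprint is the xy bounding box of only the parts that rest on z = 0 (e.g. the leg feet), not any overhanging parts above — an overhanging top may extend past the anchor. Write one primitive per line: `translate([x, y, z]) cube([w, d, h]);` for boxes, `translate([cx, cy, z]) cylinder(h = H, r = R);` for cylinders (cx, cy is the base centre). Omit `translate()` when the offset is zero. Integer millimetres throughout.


translate([582, 476, 0]) cylinder(h = 14, r = 203);
translate([582, 476, 14]) cylinder(h = 135, r = 63);
translate([582, 476, 149]) cylinder(h = 14, r = 203);


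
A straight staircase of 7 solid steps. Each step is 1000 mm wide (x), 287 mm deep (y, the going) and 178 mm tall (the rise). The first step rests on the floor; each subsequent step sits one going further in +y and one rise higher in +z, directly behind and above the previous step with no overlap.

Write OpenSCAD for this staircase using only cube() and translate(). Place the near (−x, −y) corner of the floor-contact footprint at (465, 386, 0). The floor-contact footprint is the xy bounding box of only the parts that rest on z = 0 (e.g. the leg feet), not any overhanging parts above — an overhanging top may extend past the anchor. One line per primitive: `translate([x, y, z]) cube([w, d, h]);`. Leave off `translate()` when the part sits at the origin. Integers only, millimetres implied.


translate([465, 386, 0]) cube([1000, 287, 178]);
translate([465, 673, 178]) cube([1000, 287, 178]);
translate([465, 960, 356]) cube([1000, 287, 178]);
translate([465, 1247, 534]) cube([1000, 287, 178]);
translate([465, 1534, 712]) cube([1000, 287, 178]);
translate([465, 1821, 890]) cube([1000, 287, 178]);
translate([465, 2108, 1068]) cube([1000, 287, 178]);


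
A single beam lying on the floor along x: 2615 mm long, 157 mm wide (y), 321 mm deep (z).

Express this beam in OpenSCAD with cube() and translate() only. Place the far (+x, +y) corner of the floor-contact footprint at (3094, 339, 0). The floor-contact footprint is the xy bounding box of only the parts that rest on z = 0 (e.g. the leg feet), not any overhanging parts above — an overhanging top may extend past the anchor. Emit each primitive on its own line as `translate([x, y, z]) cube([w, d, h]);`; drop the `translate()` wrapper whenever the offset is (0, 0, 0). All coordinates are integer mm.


translate([479, 182, 0]) cube([2615, 157, 321]);


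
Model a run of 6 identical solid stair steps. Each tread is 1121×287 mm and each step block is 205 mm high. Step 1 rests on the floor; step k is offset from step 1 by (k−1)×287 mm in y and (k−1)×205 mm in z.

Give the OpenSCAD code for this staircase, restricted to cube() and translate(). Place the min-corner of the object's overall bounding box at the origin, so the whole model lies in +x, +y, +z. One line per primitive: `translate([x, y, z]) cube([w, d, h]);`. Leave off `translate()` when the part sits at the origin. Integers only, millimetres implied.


cube([1121, 287, 205]);
translate([0, 287, 205]) cube([1121, 287, 205]);
translate([0, 574, 410]) cube([1121, 287, 205]);
translate([0, 861, 615]) cube([1121, 287, 205]);
translate([0, 1148, 820]) cube([1121, 287, 205]);
translate([0, 1435, 1025]) cube([1121, 287, 205]);


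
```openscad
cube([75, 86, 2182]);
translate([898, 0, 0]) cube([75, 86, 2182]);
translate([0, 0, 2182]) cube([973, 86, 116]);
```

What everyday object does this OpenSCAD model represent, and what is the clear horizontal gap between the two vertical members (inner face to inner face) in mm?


A door frame. The clear opening width is 823 mm.

Two 2182 mm tall posts with a header on top — a door frame. The left jamb is 75 mm wide at x = 0; the right jamb starts at x = 898. The clear opening is 898 − 75 = 823 mm.


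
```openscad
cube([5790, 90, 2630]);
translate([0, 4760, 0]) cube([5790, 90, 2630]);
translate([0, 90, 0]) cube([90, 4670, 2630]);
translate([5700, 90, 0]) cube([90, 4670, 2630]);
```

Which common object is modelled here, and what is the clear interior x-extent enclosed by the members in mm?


A house (or room) frame. The interior width is 5610 mm.

Four 2630 mm walls enclosing a rectangle with no floor or roof — a room or house frame. Outside width is 5790 mm and wall thickness is 90 mm, so the interior width is 5790 − 2 × 90 = 5610 mm.


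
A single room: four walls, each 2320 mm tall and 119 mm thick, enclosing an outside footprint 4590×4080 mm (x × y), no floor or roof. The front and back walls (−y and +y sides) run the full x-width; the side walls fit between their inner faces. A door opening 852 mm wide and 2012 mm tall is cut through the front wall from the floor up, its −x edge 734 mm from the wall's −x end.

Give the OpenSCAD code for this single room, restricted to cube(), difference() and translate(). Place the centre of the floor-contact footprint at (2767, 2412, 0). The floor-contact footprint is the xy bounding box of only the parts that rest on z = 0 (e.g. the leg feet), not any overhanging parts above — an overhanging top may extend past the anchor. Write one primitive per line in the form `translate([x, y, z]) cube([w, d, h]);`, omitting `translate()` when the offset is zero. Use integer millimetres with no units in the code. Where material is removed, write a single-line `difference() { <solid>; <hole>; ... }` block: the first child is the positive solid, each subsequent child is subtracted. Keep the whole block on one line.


difference() { translate([472, 372, 0]) cube([4590, 119, 2320]); translate([1206, 372, 0]) cube([852, 119, 2012]); }
translate([472, 4333, 0]) cube([4590, 119, 2320]);
translate([472, 491, 0]) cube([119, 3842, 2320]);
translate([4943, 491, 0]) cube([119, 3842, 2320]);


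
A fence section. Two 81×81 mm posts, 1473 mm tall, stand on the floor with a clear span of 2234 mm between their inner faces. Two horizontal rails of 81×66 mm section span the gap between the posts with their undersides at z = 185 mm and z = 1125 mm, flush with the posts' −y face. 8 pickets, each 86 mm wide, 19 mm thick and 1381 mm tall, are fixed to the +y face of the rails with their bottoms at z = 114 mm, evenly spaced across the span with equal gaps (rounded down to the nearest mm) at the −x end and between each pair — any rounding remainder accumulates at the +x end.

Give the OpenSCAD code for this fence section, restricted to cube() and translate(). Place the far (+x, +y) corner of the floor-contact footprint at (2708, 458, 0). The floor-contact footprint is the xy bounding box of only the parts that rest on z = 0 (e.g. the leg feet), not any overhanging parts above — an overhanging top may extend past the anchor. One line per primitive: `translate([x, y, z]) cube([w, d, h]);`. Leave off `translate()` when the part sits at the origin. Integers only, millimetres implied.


translate([312, 377, 0]) cube([81, 81, 1473]);
translate([2627, 377, 0]) cube([81, 81, 1473]);
translate([393, 377, 185]) cube([2234, 81, 66]);
translate([393, 377, 1125]) cube([2234, 81, 66]);
translate([564, 458, 114]) cube([86, 19, 1381]);
translate([821, 458, 114]) cube([86, 19, 1381]);
translate([1078, 458, 114]) cube([86, 19, 1381]);
translate([1335, 458, 114]) cube([86, 19, 1381]);
translate([1592, 458, 114]) cube([86, 19, 1381]);
translate([1849, 458, 114]) cube([86, 19, 1381]);
translate([2106, 458, 114]) cube([86, 19, 1381]);
translate([2363, 458, 114]) cube([86, 19, 1381]);


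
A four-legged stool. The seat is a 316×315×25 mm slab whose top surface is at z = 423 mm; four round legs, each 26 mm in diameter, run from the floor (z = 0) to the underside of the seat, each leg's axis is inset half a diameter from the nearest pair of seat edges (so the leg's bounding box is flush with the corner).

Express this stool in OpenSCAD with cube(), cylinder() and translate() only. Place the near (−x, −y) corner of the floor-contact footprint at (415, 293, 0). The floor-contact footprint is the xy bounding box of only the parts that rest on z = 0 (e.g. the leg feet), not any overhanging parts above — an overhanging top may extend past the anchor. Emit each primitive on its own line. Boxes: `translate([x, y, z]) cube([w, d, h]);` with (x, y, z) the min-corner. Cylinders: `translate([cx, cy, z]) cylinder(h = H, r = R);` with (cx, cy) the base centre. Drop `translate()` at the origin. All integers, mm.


translate([415, 293, 398]) cube([316, 315, 25]);
translate([428, 306, 0]) cylinder(h = 398, r = 13);
translate([718, 306, 0]) cylinder(h = 398, r = 13);
translate([428, 595, 0]) cylinder(h = 398, r = 13);
translate([718, 595, 0]) cylinder(h = 398, r = 13);


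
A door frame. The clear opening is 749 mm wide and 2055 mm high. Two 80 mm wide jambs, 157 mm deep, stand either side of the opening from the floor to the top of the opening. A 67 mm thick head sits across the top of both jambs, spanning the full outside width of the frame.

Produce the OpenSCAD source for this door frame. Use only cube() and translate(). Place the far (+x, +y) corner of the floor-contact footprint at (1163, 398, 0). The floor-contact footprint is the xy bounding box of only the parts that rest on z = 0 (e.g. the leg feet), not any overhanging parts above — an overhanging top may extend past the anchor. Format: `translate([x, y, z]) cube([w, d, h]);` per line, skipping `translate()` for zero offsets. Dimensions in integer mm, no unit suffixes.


translate([254, 241, 0]) cube([80, 157, 2055]);
translate([1083, 241, 0]) cube([80, 157, 2055]);
translate([254, 241, 2055]) cube([909, 157, 67]);


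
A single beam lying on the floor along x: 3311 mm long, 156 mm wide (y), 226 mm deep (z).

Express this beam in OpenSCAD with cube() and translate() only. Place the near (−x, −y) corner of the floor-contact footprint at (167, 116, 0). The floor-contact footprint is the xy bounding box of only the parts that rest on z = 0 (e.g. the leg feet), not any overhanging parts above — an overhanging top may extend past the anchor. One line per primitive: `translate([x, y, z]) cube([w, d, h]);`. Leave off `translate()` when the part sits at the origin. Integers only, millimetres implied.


translate([167, 116, 0]) cube([3311, 156, 226]);


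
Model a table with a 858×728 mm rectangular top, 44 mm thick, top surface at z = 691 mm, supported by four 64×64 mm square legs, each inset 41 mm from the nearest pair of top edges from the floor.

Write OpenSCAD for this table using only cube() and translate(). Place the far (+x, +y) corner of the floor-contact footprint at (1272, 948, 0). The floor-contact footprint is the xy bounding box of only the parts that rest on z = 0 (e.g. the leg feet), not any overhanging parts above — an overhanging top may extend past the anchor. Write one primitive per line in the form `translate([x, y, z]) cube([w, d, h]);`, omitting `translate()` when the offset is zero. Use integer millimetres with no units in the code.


// leg_h = 691 - 44 = 647
translate([455, 261, 647]) cube([858, 728, 44]);
translate([496, 302, 0]) cube([64, 64, 647]);
translate([1208, 302, 0]) cube([64, 64, 647]);
translate([496, 884, 0]) cube([64, 64, 647]);
translate([1208, 884, 0]) cube([64, 64, 647]);


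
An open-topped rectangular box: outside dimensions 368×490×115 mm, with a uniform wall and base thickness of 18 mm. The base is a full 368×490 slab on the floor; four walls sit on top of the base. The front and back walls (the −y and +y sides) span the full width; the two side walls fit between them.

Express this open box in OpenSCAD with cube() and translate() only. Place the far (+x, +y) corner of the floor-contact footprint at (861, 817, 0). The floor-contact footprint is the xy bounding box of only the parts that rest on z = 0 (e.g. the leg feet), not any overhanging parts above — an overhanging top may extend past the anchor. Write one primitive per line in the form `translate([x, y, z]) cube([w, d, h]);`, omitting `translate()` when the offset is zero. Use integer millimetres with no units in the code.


translate([493, 327, 0]) cube([368, 490, 18]);
translate([493, 327, 18]) cube([368, 18, 97]);
translate([493, 799, 18]) cube([368, 18, 97]);
translate([493, 345, 18]) cube([18, 454, 97]);
translate([843, 345, 18]) cube([18, 454, 97]);


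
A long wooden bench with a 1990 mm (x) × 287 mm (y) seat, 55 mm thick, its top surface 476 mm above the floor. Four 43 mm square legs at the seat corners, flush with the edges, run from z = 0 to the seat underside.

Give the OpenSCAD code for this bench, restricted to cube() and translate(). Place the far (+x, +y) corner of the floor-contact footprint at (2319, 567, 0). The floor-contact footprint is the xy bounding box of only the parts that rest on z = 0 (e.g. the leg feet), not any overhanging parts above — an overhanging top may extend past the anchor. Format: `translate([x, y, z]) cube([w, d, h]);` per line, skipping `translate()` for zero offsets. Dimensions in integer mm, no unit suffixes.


translate([329, 280, 421]) cube([1990, 287, 55]);
translate([329, 280, 0]) cube([43, 43, 421]);
translate([329, 524, 0]) cube([43, 43, 421]);
translate([2276, 280, 0]) cube([43, 43, 421]);
translate([2276, 524, 0]) cube([43, 43, 421]);


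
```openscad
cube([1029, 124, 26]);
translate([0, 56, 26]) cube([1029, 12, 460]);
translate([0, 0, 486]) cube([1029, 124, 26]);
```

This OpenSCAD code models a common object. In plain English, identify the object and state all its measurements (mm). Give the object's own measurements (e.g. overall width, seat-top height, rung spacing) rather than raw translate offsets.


An I-beam lying along x, 1029 mm long. Overall section height 512 mm. Two flanges 124 mm wide (y) and 26 mm thick, one on the floor and one at the top; a web 12 mm thick runs between them, centred on the flange width.


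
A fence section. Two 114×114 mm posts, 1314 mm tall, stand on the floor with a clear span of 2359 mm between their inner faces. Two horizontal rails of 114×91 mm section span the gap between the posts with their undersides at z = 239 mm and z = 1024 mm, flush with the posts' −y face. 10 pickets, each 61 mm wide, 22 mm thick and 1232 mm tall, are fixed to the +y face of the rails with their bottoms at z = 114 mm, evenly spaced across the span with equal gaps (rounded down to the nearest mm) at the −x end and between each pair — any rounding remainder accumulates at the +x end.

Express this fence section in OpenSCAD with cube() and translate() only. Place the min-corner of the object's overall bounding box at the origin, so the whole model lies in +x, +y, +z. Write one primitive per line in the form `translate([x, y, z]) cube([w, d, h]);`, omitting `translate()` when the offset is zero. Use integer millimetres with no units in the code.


cube([114, 114, 1314]);
translate([2473, 0, 0]) cube([114, 114, 1314]);
translate([114, 0, 239]) cube([2359, 114, 91]);
translate([114, 0, 1024]) cube([2359, 114, 91]);
translate([273, 114, 114]) cube([61, 22, 1232]);
translate([493, 114, 114]) cube([61, 22, 1232]);
translate([713, 114, 114]) cube([61, 22, 1232]);
translate([933, 114, 114]) cube([61, 22, 1232]);
translate([1153, 114, 114]) cube([61, 22, 1232]);
translate([1373, 114, 114]) cube([61, 22, 1232]);
translate([1593, 114, 114]) cube([61, 22, 1232]);
translate([1813, 114, 114]) cube([61, 22, 1232]);
translate([2033, 114, 114]) cube([61, 22, 1232]);
translate([2253, 114, 114]) cube([61, 22, 1232]);


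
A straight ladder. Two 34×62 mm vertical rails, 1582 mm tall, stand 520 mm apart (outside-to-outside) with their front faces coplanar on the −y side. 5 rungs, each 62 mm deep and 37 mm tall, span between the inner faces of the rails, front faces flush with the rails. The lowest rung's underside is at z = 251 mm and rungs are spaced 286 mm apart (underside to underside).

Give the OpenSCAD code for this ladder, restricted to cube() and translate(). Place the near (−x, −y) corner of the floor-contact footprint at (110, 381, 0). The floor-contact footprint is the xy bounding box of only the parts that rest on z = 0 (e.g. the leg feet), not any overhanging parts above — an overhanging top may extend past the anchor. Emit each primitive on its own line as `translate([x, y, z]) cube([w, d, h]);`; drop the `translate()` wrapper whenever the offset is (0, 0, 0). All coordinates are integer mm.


translate([110, 381, 0]) cube([34, 62, 1582]);
translate([596, 381, 0]) cube([34, 62, 1582]);
translate([144, 381, 251]) cube([452, 62, 37]);
translate([144, 381, 537]) cube([452, 62, 37]);
translate([144, 381, 823]) cube([452, 62, 37]);
translate([144, 381, 1109]) cube([452, 62, 37]);
translate([144, 381, 1395]) cube([452, 62, 37]);


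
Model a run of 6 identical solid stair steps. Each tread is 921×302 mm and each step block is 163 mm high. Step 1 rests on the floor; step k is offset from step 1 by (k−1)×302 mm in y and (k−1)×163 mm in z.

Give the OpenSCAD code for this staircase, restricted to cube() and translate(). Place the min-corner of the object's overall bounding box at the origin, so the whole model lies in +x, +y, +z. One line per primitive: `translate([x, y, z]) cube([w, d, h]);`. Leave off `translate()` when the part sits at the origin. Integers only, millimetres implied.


cube([921, 302, 163]);
translate([0, 302, 163]) cube([921, 302, 163]);
translate([0, 604, 326]) cube([921, 302, 163]);
translate([0, 906, 489]) cube([921, 302, 163]);
translate([0, 1208, 652]) cube([921, 302, 163]);
translate([0, 1510, 815]) cube([921, 302, 163]);


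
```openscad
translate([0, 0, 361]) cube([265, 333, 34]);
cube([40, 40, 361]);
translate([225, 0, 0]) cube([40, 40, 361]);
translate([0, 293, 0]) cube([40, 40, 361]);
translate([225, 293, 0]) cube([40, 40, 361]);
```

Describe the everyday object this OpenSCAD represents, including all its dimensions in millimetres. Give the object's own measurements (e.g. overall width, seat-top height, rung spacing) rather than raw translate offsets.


A simple wooden stool: a rectangular seat 265 mm (x) by 333 mm (y), 34 mm thick, top face at z = 395 mm, on four square legs, each 40×40 mm in cross-section. The legs rest on z = 0, each flush with a corner of the seat.


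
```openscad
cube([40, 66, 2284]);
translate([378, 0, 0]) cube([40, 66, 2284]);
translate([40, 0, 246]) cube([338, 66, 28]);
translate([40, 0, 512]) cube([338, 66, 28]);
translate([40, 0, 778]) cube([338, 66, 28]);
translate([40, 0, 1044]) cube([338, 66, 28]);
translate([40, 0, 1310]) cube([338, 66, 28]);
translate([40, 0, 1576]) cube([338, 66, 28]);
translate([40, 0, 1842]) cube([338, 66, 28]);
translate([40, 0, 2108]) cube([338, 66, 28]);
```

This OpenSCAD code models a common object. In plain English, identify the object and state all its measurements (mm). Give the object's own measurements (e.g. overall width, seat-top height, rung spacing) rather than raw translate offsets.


A straight ladder. Two 40×66 mm vertical rails, 2284 mm tall, stand 418 mm apart (outside-to-outside) with their front faces coplanar on the −y side. 8 rungs, each 66 mm deep and 28 mm tall, span between the inner faces of the rails, front faces flush with the rails. The lowest rung's underside is at z = 246 mm and rungs are spaced 266 mm apart (underside to underside).


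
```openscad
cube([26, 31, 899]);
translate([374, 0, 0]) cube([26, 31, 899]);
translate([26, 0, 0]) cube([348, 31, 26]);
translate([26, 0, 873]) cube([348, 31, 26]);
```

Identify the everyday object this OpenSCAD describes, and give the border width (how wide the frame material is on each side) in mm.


A picture frame. The border width is 26 mm.

Four thin pieces enclosing a rectangular opening — a picture frame. The two full-height stiles are 899 mm tall; the top rail sits at z = 873 and is 26 mm tall, so the border above the opening is 899 − 873 = 26 mm, matching the stile x-width.


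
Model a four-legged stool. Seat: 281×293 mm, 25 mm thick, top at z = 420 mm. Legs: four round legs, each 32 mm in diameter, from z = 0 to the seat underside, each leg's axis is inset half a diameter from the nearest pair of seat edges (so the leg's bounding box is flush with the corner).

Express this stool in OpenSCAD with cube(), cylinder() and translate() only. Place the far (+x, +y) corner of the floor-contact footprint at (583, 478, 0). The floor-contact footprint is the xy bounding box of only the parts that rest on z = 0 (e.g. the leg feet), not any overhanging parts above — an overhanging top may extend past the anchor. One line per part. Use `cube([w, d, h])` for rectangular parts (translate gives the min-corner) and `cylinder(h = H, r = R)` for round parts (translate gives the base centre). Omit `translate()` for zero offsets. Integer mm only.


translate([302, 185, 395]) cube([281, 293, 25]);
translate([318, 201, 0]) cylinder(h = 395, r = 16);
translate([567, 201, 0]) cylinder(h = 395, r = 16);
translate([318, 462, 0]) cylinder(h = 395, r = 16);
translate([567, 462, 0]) cylinder(h = 395, r = 16);


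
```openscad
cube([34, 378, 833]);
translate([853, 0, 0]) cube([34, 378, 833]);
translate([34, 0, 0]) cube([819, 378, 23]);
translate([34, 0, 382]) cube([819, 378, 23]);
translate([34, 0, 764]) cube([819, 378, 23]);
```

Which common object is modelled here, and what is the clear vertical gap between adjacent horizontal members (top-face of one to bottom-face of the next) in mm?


A bookshelf. The clear shelf gap is 359 mm.

Two tall side panels with 3 horizontal boards between them — a bookshelf. The first two shelf undersides are at z = 0 and z = 382; with shelf thickness 23, the clear gap is 382 − 0 − 23 = 359 mm.
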